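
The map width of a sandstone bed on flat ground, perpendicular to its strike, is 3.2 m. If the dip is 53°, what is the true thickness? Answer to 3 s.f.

2.56 m

True thickness t = w · sin(dip) = 3.2 × sin 53°
t = 3.2 × 0.7986 = 2.556 m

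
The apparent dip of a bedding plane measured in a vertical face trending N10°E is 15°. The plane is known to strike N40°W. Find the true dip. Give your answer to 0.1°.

The section is 50° from the strike.
tan(true dip) = tan 15° / sin 50° = 0.3498
true dip = arctan 0.3498 = 19.28°

19.3°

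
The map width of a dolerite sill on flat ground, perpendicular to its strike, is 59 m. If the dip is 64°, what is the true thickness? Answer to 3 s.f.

True thickness t = w · sin(dip) = 59 × sin 64°
t = 59 × 0.8988 = 53.029 m

53.0 m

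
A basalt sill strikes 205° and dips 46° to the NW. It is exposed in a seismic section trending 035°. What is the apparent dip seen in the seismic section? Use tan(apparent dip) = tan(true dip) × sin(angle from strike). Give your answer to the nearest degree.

The strike is 205° and the section trends 035°; the acute angle between them is β = 10°.
tan(apparent dip) = tan 46° · sin 10° = 0.1798
α = arctan(0.1798) = 10.19°

10°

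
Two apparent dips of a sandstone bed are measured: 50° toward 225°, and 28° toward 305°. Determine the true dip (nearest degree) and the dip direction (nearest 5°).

Each apparent-dip line lies in the plane. As unit vectors (x east, y north, z up), v₁ plunges 50°→225° and v₂ plunges 28°→305°.
n = v₁ × v₂ = (-0.601, -0.341, 0.559) (taken with n_z > 0).
tan δ = √(n_x²+n_y²)/n_z = 0.691/0.559, so δ = 51.0°.
Dip direction = atan2(-0.601, -0.341) = 240° (azimuth of n's horizontal projection).

true dip 51°, dip direction 240°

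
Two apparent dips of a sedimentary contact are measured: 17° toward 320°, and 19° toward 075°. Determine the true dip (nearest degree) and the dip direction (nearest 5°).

true dip 31°, dip direction 020°

Represent each trace as a vector plunging at its apparent dip toward its trend (east-north-up frame): v₁ = (-0.615, 0.733, -0.292), v₂ = (0.913, 0.245, -0.326).
Cross product v₁ × v₂ gives the pole to the plane: n ∝ (0.167, 0.467, 0.819).
tan δ = √(n_x²+n_y²)/n_z = 0.496/0.819, so δ = 31.2°.
Dip direction = azimuth of (n_x, n_y) = atan2(0.167, 0.467) = 20°.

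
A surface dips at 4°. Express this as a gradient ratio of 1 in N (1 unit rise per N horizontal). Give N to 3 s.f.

1 : N means tan θ = 1/N, so N = 1/tan 4° = 1/0.0699

1 in 14.3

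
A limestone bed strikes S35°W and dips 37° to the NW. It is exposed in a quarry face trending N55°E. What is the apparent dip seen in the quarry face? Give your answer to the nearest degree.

14°

The section lies 20° from the strike.
tan(apparent dip) = tan 37° · sin 20° = 0.2577
apparent dip = arctan 0.2577 = 14.45°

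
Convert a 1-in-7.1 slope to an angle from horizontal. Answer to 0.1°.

8.0°

tan θ = 1/7.1 = 0.1408
θ = arctan(0.1408) = 8.02°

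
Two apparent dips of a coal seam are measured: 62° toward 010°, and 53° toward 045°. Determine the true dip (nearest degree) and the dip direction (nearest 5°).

Each apparent-dip line lies in the plane. As unit vectors (x east, y north, z up), v₁ plunges 62°→010° and v₂ plunges 53°→045°.
The plane normal is n = v₁ × v₂ ∝ (-0.006, 0.311, 0.162).
tan δ = √(n_x²+n_y²)/n_z = 0.311/0.162, so δ = 62.5°.
Dip direction = atan2(-0.006, 0.311) = 359° (azimuth of n's horizontal projection).

true dip 62°, dip direction 000°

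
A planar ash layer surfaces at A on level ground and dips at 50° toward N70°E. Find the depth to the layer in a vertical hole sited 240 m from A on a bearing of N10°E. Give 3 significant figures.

143 m

The hole lies 60° from the dip direction, so the down-dip offset is 240 × cos 60° = 120.00 m.
Depth = down-dip offset × tan(dip) = 120.00 × tan 50° = 120.00 × 1.1918
Depth = 143.01 m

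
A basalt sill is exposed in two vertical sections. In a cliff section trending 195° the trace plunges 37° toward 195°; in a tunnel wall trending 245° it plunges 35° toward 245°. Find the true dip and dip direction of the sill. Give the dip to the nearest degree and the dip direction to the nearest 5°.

Each apparent-dip line lies in the plane. As unit vectors (x east, y north, z up), v₁ plunges 37°→195° and v₂ plunges 35°→245°.
n = v₁ × v₂ = (-0.234, -0.328, 0.501) (taken with n_z > 0).
tan δ = √(n_x²+n_y²)/n_z = 0.403/0.501, so δ = 38.8°.
Dip direction = azimuth of (n_x, n_y) = atan2(-0.234, -0.328) = 216°.

true dip 39°, dip direction 215°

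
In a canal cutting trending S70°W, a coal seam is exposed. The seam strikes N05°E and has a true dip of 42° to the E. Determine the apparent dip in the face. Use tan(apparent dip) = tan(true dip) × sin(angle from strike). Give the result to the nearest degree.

The strike is N05°E and the section trends S70°W; the acute angle between them is β = 65°.
tan α = tan 42° × sin 65° = 0.9004 × 0.9063 = 0.8160
apparent dip = arctan 0.8160 = 39.22°

39°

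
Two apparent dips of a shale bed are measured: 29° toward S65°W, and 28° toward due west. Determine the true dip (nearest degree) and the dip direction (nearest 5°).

true dip 29°, dip direction 250°

The two traces are lines in the plane: v₁ = (sin 245°·cos 29°, cos 245°·cos 29°, −sin 29°), v₂ = (sin 270°·cos 28°, cos 270°·cos 28°, −sin 28°).
n = v₁ × v₂ = (-0.174, -0.056, 0.326) (taken with n_z > 0).
True dip = arccos(n_z / |n|) = arccos(0.8730) = 29.2°.
Dip direction = atan2(-0.174, -0.056) = 252° (azimuth of n's horizontal projection).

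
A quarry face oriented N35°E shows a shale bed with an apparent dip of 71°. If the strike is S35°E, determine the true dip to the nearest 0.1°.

72.1°

The section is 70° from the strike.
tan(true dip) = tan 71° / sin 70° = 3.0906
true dip = arctan 3.0906 = 72.07°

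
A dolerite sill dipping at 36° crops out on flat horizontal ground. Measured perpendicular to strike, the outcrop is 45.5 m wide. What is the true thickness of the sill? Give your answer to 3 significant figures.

26.7 m

True thickness t = w · sin(dip) = 45.5 × sin 36°
t = 45.5 × 0.5878 = 26.744 m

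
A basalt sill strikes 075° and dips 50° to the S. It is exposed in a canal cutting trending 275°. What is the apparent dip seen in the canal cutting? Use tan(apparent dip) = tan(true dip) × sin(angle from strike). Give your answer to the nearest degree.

Angle between strike (075°) and section (275°): β = 20°.
tan(apparent dip) = tan 50° · sin 20° = 0.4076
α = arctan(0.4076) = 22.18°

22°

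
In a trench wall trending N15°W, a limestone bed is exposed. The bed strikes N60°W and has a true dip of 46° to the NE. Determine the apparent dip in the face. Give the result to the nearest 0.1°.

The strike is N60°W and the section trends N15°W; the acute angle between them is β = 45°.
tan α = tan 46° × sin 45° = 1.0355 × 0.7071 = 0.7322
α = arctan(0.7322) = 36.21°

36.2°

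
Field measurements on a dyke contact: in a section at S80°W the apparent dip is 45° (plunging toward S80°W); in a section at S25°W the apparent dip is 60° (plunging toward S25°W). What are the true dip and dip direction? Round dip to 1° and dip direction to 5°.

true dip 60°, dip direction 205°

Represent each trace as a vector plunging at its apparent dip toward its trend (east-north-up frame): v₁ = (-0.696, -0.123, -0.707), v₂ = (-0.211, -0.453, -0.866).
n = v₁ × v₂ = (-0.214, -0.454, 0.290) (taken with n_z > 0).
True dip = arccos(n_z / |n|) = arccos(0.5000) = 60.0°.
Dip direction = atan2(-0.214, -0.454) = 205° (azimuth of n's horizontal projection).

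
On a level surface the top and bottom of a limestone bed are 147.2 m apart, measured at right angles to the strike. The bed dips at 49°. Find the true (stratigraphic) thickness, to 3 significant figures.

111 m

True thickness t = w · sin(dip) = 147.2 × sin 49°
t = 147.2 × 0.7547 = 111.093 m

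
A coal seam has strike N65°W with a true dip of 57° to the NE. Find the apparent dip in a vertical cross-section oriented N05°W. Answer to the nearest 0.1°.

53.1°

The section lies 60° from the strike.
tan(apparent dip) = tan 57° · sin 60° = 1.3336
α = arctan(1.3336) = 53.13°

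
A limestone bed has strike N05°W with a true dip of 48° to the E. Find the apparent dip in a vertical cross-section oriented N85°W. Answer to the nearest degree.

48°

The section lies 80° from the strike.
tan α = tan 48° × sin 80° = 1.1106 × 0.9848 = 1.0937
apparent dip = arctan 1.0937 = 47.56°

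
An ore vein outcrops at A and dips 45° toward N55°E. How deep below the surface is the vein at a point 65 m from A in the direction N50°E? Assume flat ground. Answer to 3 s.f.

The hole lies 5° from the dip direction, so the down-dip offset is 65 × cos 5° = 64.75 m.
Depth = down-dip offset × tan(dip) = 64.75 × tan 45° = 64.75 × 1.0000
Depth = 64.75 m

64.8 m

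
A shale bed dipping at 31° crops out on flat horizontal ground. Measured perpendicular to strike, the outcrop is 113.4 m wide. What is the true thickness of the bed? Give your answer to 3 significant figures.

True thickness t = w · sin(dip) = 113.4 × sin 31°
t = 113.4 × 0.5150 = 58.405 m

58.4 m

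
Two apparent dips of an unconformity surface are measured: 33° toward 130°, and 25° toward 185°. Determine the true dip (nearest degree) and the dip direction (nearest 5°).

true dip 33°, dip direction 140°

Represent each trace as a vector plunging at its apparent dip toward its trend (east-north-up frame): v₁ = (0.642, -0.539, -0.545), v₂ = (-0.079, -0.903, -0.423).
n = v₁ × v₂ = (0.264, -0.315, 0.623) (taken with n_z > 0).
tan δ = √(n_x²+n_y²)/n_z = 0.411/0.623, so δ = 33.4°.
The horizontal component of n points toward azimuth atan2(n_x, n_y) = 140°, the dip direction.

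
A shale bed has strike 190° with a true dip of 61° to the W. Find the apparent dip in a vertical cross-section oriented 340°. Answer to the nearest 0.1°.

42.1°

Angle between strike (190°) and section (340°): β = 30°.
tan α = tan 61° × sin 30° = 1.8040 × 0.5000 = 0.9020
α = arctan(0.9020) = 42.05°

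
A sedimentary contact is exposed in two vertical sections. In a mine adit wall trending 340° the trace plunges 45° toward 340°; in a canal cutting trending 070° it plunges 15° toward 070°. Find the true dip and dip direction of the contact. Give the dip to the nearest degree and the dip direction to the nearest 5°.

The two traces are lines in the plane: v₁ = (sin 340°·cos 45°, cos 340°·cos 45°, −sin 45°), v₂ = (sin 70°·cos 15°, cos 70°·cos 15°, −sin 15°).
n = v₁ × v₂ = (-0.062, 0.704, 0.683) (taken with n_z > 0).
tan δ = √(n_x²+n_y²)/n_z = 0.707/0.683, so δ = 46.0°.
Dip direction = azimuth of (n_x, n_y) = atan2(-0.062, 0.704) = 355°.

true dip 46°, dip direction 355°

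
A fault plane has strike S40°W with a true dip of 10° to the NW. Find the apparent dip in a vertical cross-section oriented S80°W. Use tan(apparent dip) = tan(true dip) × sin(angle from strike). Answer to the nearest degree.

The section lies 40° from the strike.
tan α = tan 10° × sin 40° = 0.1763 × 0.6428 = 0.1133
α = arctan(0.1133) = 6.47°

6°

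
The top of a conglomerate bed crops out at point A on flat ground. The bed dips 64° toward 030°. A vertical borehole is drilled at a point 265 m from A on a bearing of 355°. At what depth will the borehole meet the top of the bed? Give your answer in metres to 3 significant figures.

445 m

The hole lies 35° from the dip direction, so the down-dip offset is 265 × cos 35° = 217.08 m.
Depth = down-dip offset × tan(dip) = 217.08 × tan 64° = 217.08 × 2.0503
Depth = 445.07 m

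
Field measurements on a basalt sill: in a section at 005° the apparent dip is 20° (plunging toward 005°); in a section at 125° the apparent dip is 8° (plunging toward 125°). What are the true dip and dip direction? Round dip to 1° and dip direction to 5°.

true dip 28°, dip direction 050°

Each apparent-dip line lies in the plane. As unit vectors (x east, y north, z up), v₁ plunges 20°→005° and v₂ plunges 8°→125°.
Cross product v₁ × v₂ gives the pole to the plane: n ∝ (0.325, 0.266, 0.806).
True dip = arccos(n_z / |n|) = arccos(0.8869) = 27.5°.
The horizontal component of n points toward azimuth atan2(n_x, n_y) = 51°, the dip direction.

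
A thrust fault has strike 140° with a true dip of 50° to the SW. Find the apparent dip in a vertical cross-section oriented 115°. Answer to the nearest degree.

The section lies 25° from the strike.
tan α = tan 50° × sin 25° = 1.1918 × 0.4226 = 0.5037
apparent dip = arctan 0.5037 = 26.73°

27°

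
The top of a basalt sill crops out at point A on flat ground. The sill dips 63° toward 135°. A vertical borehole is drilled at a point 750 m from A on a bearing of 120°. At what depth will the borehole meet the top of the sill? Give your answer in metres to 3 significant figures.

1420 m

The hole lies 15° from the dip direction, so the down-dip offset is 750 × cos 15° = 724.44 m.
Depth = down-dip offset × tan(dip) = 724.44 × tan 63° = 724.44 × 1.9626
Depth = 1421.80 m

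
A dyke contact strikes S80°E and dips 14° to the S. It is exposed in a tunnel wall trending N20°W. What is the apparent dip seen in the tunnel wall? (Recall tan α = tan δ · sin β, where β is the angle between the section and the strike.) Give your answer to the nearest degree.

The section lies 60° from the strike.
tan(apparent dip) = tan 14° · sin 60° = 0.2159
α = arctan(0.2159) = 12.18°

12°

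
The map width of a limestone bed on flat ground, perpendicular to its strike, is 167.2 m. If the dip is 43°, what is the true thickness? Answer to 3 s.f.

True thickness t = w · sin(dip) = 167.2 × sin 43°
t = 167.2 × 0.6820 = 114.030 m

114 m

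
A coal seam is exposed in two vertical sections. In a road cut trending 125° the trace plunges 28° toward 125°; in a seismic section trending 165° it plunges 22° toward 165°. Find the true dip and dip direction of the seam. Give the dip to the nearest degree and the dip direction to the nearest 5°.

Represent each trace as a vector plunging at its apparent dip toward its trend (east-north-up frame): v₁ = (0.723, -0.506, -0.469), v₂ = (0.240, -0.896, -0.375).
Cross product v₁ × v₂ gives the pole to the plane: n ∝ (0.231, -0.158, 0.526).
Dip δ = arctan(|n_h|/n_z) = arctan(0.280/0.526) = 28.0°.
The horizontal component of n points toward azimuth atan2(n_x, n_y) = 124°, the dip direction.

true dip 28°, dip direction 125°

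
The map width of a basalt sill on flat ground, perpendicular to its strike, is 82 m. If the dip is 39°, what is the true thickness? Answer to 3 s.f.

51.6 m

True thickness t = w · sin(dip) = 82 × sin 39°
t = 82 × 0.6293 = 51.604 m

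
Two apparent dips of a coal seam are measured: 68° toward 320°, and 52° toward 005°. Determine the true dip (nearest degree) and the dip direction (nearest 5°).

true dip 69°, dip direction 305°

The two traces are lines in the plane: v₁ = (sin 320°·cos 68°, cos 320°·cos 68°, −sin 68°), v₂ = (sin 5°·cos 52°, cos 5°·cos 52°, −sin 52°).
n = v₁ × v₂ = (-0.343, 0.239, 0.163) (taken with n_z > 0).
Dip δ = arctan(|n_h|/n_z) = arctan(0.418/0.163) = 68.7°.
The horizontal component of n points toward azimuth atan2(n_x, n_y) = 305°, the dip direction.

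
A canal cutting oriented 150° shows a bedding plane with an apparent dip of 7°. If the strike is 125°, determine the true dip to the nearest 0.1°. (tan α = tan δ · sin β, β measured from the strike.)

β = acute angle between strike 125° and section 150° = 25°.
tan(true dip) = tan 7° / sin 25° = 0.2905
true dip = arctan 0.2905 = 16.20°

16.2°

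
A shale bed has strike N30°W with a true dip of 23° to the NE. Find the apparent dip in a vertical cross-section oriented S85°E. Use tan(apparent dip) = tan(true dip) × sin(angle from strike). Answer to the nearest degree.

Angle between strike (N30°W) and section (S85°E): β = 55°.
tan α = tan 23° × sin 55° = 0.4245 × 0.8192 = 0.3477
apparent dip = arctan 0.3477 = 19.17°

19°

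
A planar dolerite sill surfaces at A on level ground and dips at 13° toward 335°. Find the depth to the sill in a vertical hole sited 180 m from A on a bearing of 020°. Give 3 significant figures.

29.4 m

The hole lies 45° from the dip direction, so the down-dip offset is 180 × cos 45° = 127.28 m.
Depth = down-dip offset × tan(dip) = 127.28 × tan 13° = 127.28 × 0.2309
Depth = 29.38 m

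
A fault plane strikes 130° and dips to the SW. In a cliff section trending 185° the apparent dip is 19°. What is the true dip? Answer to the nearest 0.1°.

22.8°

β = acute angle between strike 130° and section 185° = 55°.
tan(true dip) = tan 19° / sin 55° = 0.4203
true dip = arctan 0.4203 = 22.80°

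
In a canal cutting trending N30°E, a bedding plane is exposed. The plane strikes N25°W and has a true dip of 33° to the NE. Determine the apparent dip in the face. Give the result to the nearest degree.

28°

Angle between strike (N25°W) and section (N30°E): β = 55°.
tan α = tan 33° × sin 55° = 0.6494 × 0.8192 = 0.5320
α = arctan(0.5320) = 28.01°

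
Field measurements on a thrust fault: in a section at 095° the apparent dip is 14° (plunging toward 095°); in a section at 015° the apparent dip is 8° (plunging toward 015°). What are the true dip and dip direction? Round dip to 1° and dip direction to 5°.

Each apparent-dip line lies in the plane. As unit vectors (x east, y north, z up), v₁ plunges 14°→095° and v₂ plunges 8°→015°.
Cross product v₁ × v₂ gives the pole to the plane: n ∝ (0.243, 0.073, 0.946).
Dip δ = arctan(|n_h|/n_z) = arctan(0.254/0.946) = 15.0°.
Dip direction = atan2(0.243, 0.073) = 73° (azimuth of n's horizontal projection).

true dip 15°, dip direction 075°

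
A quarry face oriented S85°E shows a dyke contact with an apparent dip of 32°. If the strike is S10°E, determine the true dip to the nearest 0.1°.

β = acute angle between strike S10°E and section S85°E = 75°.
tan δ = tan α / sin β = tan 32° / sin 75° = 0.6249 / 0.9659 = 0.6469
δ = arctan(0.6469) = 32.90°

32.9°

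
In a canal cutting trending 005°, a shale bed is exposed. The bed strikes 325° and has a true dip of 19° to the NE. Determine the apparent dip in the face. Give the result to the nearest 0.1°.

12.5°

Angle between strike (325°) and section (005°): β = 40°.
tan α = tan 19° × sin 40° = 0.3443 × 0.6428 = 0.2213
α = arctan(0.2213) = 12.48°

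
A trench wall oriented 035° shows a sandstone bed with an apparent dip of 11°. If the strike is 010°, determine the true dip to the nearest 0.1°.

The section is 25° from the strike.
tan(true dip) = tan 11° / sin 25° = 0.4599
δ = arctan(0.4599) = 24.70°

24.7°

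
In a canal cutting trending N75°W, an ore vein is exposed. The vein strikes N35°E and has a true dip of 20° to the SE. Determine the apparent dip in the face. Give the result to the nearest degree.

19°

Angle between strike (N35°E) and section (N75°W): β = 70°.
tan(apparent dip) = tan 20° · sin 70° = 0.3420
apparent dip = arctan 0.3420 = 18.88°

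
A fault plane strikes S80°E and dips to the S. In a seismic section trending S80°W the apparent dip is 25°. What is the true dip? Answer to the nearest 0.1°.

β = acute angle between strike S80°E and section S80°W = 20°.
tan(true dip) = tan 25° / sin 20° = 1.3634
δ = arctan(1.3634) = 53.74°

53.7°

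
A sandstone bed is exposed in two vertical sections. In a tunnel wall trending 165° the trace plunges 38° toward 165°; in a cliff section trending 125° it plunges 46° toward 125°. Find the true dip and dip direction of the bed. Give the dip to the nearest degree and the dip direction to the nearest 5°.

true dip 46°, dip direction 125°

Represent each trace as a vector plunging at its apparent dip toward its trend (east-north-up frame): v₁ = (0.204, -0.761, -0.616), v₂ = (0.569, -0.398, -0.719).
The plane normal is n = v₁ × v₂ ∝ (0.302, -0.204, 0.352).
Dip δ = arctan(|n_h|/n_z) = arctan(0.364/0.352) = 46.0°.
Dip direction = atan2(0.302, -0.204) = 124° (azimuth of n's horizontal projection).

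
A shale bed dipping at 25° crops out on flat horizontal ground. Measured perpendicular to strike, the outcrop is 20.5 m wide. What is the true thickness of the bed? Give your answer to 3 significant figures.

8.66 m

True thickness t = w · sin(dip) = 20.5 × sin 25°
t = 20.5 × 0.4226 = 8.664 m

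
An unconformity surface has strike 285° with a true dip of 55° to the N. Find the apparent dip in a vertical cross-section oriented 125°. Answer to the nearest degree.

The strike is 285° and the section trends 125°; the acute angle between them is β = 20°.
tan α = tan 55° × sin 20° = 1.4281 × 0.3420 = 0.4885
α = arctan(0.4885) = 26.03°

26°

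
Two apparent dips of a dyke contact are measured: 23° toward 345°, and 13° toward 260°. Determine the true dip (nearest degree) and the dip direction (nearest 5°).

true dip 25°, dip direction 320°

The two traces are lines in the plane: v₁ = (sin 345°·cos 23°, cos 345°·cos 23°, −sin 23°), v₂ = (sin 260°·cos 13°, cos 260°·cos 13°, −sin 13°).
The plane normal is n = v₁ × v₂ ∝ (-0.266, 0.321, 0.893).
Dip δ = arctan(|n_h|/n_z) = arctan(0.417/0.893) = 25.0°.
Dip direction = atan2(-0.266, 0.321) = 320° (azimuth of n's horizontal projection).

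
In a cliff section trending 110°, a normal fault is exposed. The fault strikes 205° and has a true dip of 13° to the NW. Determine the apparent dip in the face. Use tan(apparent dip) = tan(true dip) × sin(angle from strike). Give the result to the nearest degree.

13°

Angle between strike (205°) and section (110°): β = 85°.
tan α = tan 13° × sin 85° = 0.2309 × 0.9962 = 0.2300
α = arctan(0.2300) = 12.95°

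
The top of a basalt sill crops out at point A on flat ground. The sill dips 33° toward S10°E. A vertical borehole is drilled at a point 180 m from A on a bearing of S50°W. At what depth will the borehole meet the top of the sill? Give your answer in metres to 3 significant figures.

The hole lies 60° from the dip direction, so the down-dip offset is 180 × cos 60° = 90.00 m.
Depth = down-dip offset × tan(dip) = 90.00 × tan 33° = 90.00 × 0.6494
Depth = 58.45 m

58.4 m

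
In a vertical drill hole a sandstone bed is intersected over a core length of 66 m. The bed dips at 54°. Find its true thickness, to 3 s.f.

True thickness t = h · cos(dip) = 66 × cos 54°
t = 66 × 0.5878 = 38.794 m

38.8 m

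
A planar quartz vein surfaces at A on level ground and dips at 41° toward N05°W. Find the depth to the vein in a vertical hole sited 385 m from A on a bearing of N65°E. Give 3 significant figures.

The hole lies 70° from the dip direction, so the down-dip offset is 385 × cos 70° = 131.68 m.
Depth = down-dip offset × tan(dip) = 131.68 × tan 41° = 131.68 × 0.8693
Depth = 114.47 m

114 m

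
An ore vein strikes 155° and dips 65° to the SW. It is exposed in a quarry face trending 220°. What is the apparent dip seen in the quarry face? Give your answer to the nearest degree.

The strike is 155° and the section trends 220°; the acute angle between them is β = 65°.
tan(apparent dip) = tan 65° · sin 65° = 1.9436
α = arctan(1.9436) = 62.77°

63°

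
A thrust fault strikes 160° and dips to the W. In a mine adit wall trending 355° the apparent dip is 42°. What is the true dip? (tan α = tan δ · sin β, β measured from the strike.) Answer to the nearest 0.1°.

β = acute angle between strike 160° and section 355° = 15°.
tan δ = tan α / sin β = tan 42° / sin 15° = 0.9004 / 0.2588 = 3.4789
true dip = arctan 3.4789 = 73.96°

74.0°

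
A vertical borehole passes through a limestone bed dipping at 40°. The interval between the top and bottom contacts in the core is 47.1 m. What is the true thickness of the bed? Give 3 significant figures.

True thickness t = h · cos(dip) = 47.1 × cos 40°
t = 47.1 × 0.7660 = 36.081 m

36.1 m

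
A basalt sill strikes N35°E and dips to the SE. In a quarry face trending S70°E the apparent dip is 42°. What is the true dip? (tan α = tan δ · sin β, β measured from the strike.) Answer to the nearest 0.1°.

β = acute angle between strike N35°E and section S70°E = 75°.
tan(true dip) = tan 42° / sin 75° = 0.9322
true dip = arctan 0.9322 = 42.99°

43.0°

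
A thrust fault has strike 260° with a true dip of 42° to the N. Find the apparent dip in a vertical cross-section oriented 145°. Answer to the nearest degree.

39°

Angle between strike (260°) and section (145°): β = 65°.
tan(apparent dip) = tan 42° · sin 65° = 0.8160
apparent dip = arctan 0.8160 = 39.22°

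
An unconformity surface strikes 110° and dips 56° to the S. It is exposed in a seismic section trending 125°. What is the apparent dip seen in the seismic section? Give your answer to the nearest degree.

21°

The section lies 15° from the strike.
tan(apparent dip) = tan 56° · sin 15° = 0.3837
α = arctan(0.3837) = 20.99°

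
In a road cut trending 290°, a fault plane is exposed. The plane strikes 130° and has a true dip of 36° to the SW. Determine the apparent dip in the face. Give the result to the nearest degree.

The strike is 130° and the section trends 290°; the acute angle between them is β = 20°.
tan(apparent dip) = tan 36° · sin 20° = 0.2485
α = arctan(0.2485) = 13.95°

14°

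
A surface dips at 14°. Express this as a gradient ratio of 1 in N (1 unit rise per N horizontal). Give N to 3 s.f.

1 : N means tan θ = 1/N, so N = 1/tan 14° = 1/0.2493

1 in 4.01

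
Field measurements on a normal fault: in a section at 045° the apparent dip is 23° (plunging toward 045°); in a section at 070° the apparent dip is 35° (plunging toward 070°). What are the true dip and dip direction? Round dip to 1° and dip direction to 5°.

true dip 41°, dip direction 105°

Each apparent-dip line lies in the plane. As unit vectors (x east, y north, z up), v₁ plunges 23°→045° and v₂ plunges 35°→070°.
The plane normal is n = v₁ × v₂ ∝ (0.264, -0.073, 0.319).
True dip = arccos(n_z / |n|) = arccos(0.7586) = 40.7°.
Dip direction = atan2(0.264, -0.073) = 105° (azimuth of n's horizontal projection).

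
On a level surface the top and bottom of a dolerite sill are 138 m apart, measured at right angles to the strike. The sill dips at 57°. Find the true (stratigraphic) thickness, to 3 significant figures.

116 m

True thickness t = w · sin(dip) = 138 × sin 57°
t = 138 × 0.8387 = 115.737 m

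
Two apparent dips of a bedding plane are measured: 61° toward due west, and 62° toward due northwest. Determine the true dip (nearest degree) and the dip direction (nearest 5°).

Each apparent-dip line lies in the plane. As unit vectors (x east, y north, z up), v₁ plunges 61°→due west and v₂ plunges 62°→due northwest.
Cross product v₁ × v₂ gives the pole to the plane: n ∝ (-0.290, 0.138, 0.161).
Dip δ = arctan(|n_h|/n_z) = arctan(0.321/0.161) = 63.4°.
Dip direction = azimuth of (n_x, n_y) = atan2(-0.290, 0.138) = 295°.

true dip 63°, dip direction 295°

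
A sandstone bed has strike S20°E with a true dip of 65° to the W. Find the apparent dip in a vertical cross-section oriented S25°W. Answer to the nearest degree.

57°

The section lies 45° from the strike.
tan α = tan 65° × sin 45° = 2.1445 × 0.7071 = 1.5164
apparent dip = arctan 1.5164 = 56.60°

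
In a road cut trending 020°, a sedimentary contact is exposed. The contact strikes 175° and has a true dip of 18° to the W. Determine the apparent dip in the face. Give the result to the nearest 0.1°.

7.8°

The section lies 25° from the strike.
tan(apparent dip) = tan 18° · sin 25° = 0.1373
apparent dip = arctan 0.1373 = 7.82°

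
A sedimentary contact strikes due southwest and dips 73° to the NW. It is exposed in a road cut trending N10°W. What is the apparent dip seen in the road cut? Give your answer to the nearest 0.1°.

The section lies 55° from the strike.
tan α = tan 73° × sin 55° = 3.2709 × 0.8192 = 2.6793
α = arctan(2.6793) = 69.53°

69.5°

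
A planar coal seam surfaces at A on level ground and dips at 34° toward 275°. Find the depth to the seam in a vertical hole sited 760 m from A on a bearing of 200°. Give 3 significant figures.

133 m

The hole lies 75° from the dip direction, so the down-dip offset is 760 × cos 75° = 196.70 m.
Depth = down-dip offset × tan(dip) = 196.70 × tan 34° = 196.70 × 0.6745
Depth = 132.68 m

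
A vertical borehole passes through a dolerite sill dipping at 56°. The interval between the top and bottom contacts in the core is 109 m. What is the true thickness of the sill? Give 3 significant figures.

True thickness t = h · cos(dip) = 109 × cos 56°
t = 109 × 0.5592 = 60.952 m

61.0 m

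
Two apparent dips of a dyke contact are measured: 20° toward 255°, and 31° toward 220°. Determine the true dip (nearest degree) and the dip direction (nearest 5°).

Represent each trace as a vector plunging at its apparent dip toward its trend (east-north-up frame): v₁ = (-0.908, -0.243, -0.342), v₂ = (-0.551, -0.657, -0.515).
The plane normal is n = v₁ × v₂ ∝ (-0.099, -0.279, 0.462).
Dip δ = arctan(|n_h|/n_z) = arctan(0.296/0.462) = 32.7°.
Dip direction = azimuth of (n_x, n_y) = atan2(-0.099, -0.279) = 200°.

true dip 33°, dip direction 200°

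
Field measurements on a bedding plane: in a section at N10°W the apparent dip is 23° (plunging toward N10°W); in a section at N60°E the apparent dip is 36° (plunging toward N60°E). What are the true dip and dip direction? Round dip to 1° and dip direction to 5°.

true dip 37°, dip direction 045°

Each apparent-dip line lies in the plane. As unit vectors (x east, y north, z up), v₁ plunges 23°→N10°W and v₂ plunges 36°→N60°E.
The plane normal is n = v₁ × v₂ ∝ (0.375, 0.368, 0.700).
True dip = arccos(n_z / |n|) = arccos(0.7999) = 36.9°.
Dip direction = atan2(0.375, 0.368) = 46° (azimuth of n's horizontal projection).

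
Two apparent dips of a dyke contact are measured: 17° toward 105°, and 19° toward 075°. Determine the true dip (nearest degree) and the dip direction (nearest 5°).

Represent each trace as a vector plunging at its apparent dip toward its trend (east-north-up frame): v₁ = (0.924, -0.248, -0.292), v₂ = (0.913, 0.245, -0.326).
n = v₁ × v₂ = (0.152, 0.034, 0.452) (taken with n_z > 0).
tan δ = √(n_x²+n_y²)/n_z = 0.156/0.452, so δ = 19.0°.
Dip direction = azimuth of (n_x, n_y) = atan2(0.152, 0.034) = 78°.

true dip 19°, dip direction 080°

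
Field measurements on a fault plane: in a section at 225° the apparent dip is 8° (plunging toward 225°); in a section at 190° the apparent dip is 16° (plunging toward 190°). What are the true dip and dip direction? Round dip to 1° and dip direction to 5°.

Each apparent-dip line lies in the plane. As unit vectors (x east, y north, z up), v₁ plunges 8°→225° and v₂ plunges 16°→190°.
Cross product v₁ × v₂ gives the pole to the plane: n ∝ (0.061, -0.170, 0.546).
tan δ = √(n_x²+n_y²)/n_z = 0.180/0.546, so δ = 18.3°.
Dip direction = atan2(0.061, -0.170) = 160° (azimuth of n's horizontal projection).

true dip 18°, dip direction 160°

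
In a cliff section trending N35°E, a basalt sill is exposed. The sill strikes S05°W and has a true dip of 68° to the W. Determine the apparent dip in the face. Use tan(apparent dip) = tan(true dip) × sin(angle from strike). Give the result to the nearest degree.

The strike is S05°W and the section trends N35°E; the acute angle between them is β = 30°.
tan(apparent dip) = tan 68° · sin 30° = 1.2375
apparent dip = arctan 1.2375 = 51.06°

51°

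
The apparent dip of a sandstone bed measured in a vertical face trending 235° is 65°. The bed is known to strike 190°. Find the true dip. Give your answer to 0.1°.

71.8°

The section is 45° from the strike.
tan(true dip) = tan 65° / sin 45° = 3.0328
true dip = arctan 3.0328 = 71.75°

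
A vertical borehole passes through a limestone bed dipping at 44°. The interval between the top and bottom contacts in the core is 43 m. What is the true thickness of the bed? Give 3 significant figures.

30.9 m

True thickness t = h · cos(dip) = 43 × cos 44°
t = 43 × 0.7193 = 30.932 m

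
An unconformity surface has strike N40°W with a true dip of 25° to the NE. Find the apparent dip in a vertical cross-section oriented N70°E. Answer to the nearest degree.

Angle between strike (N40°W) and section (N70°E): β = 70°.
tan(apparent dip) = tan 25° · sin 70° = 0.4382
apparent dip = arctan 0.4382 = 23.66°

24°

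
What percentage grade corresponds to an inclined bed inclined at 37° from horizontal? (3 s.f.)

grade % = 100 × tan 37° = 100 × 0.7536

75.4%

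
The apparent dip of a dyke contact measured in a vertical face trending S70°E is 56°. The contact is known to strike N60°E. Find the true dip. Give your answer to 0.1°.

62.7°

The section is 50° from the strike.
tan δ = tan α / sin β = tan 56° / sin 50° = 1.4826 / 0.7660 = 1.9353
δ = arctan(1.9353) = 62.67°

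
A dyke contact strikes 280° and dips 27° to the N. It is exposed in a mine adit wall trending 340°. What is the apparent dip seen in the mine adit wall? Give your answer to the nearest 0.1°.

23.8°

The section lies 60° from the strike.
tan(apparent dip) = tan 27° · sin 60° = 0.4413
α = arctan(0.4413) = 23.81°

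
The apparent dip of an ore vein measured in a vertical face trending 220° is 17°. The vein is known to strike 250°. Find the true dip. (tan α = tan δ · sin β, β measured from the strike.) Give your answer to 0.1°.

The section is 30° from the strike.
tan δ = tan α / sin β = tan 17° / sin 30° = 0.3057 / 0.5000 = 0.6115
true dip = arctan 0.6115 = 31.44°

31.4°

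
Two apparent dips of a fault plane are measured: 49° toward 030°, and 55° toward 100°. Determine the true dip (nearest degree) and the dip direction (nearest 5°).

Represent each trace as a vector plunging at its apparent dip toward its trend (east-north-up frame): v₁ = (0.328, 0.568, -0.755), v₂ = (0.565, -0.100, -0.819).
n = v₁ × v₂ = (0.541, 0.158, 0.354) (taken with n_z > 0).
Dip δ = arctan(|n_h|/n_z) = arctan(0.563/0.354) = 57.9°.
Dip direction = azimuth of (n_x, n_y) = atan2(0.541, 0.158) = 74°.

true dip 58°, dip direction 075°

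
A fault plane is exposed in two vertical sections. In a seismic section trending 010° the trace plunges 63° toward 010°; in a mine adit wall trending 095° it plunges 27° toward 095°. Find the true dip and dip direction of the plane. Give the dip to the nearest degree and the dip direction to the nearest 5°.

true dip 63°, dip direction 020°

The two traces are lines in the plane: v₁ = (sin 10°·cos 63°, cos 10°·cos 63°, −sin 63°), v₂ = (sin 95°·cos 27°, cos 95°·cos 27°, −sin 27°).
Cross product v₁ × v₂ gives the pole to the plane: n ∝ (0.272, 0.755, 0.403).
True dip = arccos(n_z / |n|) = arccos(0.4487) = 63.3°.
Dip direction = azimuth of (n_x, n_y) = atan2(0.272, 0.755) = 20°.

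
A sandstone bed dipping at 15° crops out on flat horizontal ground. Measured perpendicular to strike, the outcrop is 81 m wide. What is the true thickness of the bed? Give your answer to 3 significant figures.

21.0 m

True thickness t = w · sin(dip) = 81 × sin 15°
t = 81 × 0.2588 = 20.964 m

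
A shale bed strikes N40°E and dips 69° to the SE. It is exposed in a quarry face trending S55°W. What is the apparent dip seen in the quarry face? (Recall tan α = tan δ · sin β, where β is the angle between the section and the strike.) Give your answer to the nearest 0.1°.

34.0°

The strike is N40°E and the section trends S55°W; the acute angle between them is β = 15°.
tan(apparent dip) = tan 69° · sin 15° = 0.6742
α = arctan(0.6742) = 33.99°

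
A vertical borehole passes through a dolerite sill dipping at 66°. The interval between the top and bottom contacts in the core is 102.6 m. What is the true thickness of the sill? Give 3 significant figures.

41.7 m

True thickness t = h · cos(dip) = 102.6 × cos 66°
t = 102.6 × 0.4067 = 41.731 m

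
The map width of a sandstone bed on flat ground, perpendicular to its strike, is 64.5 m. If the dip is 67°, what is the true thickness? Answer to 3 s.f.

59.4 m

True thickness t = w · sin(dip) = 64.5 × sin 67°
t = 64.5 × 0.9205 = 59.373 m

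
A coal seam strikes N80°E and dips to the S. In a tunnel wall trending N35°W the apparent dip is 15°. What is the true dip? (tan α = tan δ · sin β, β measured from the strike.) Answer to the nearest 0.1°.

16.5°

β = acute angle between strike N80°E and section N35°W = 65°.
tan δ = tan α / sin β = tan 15° / sin 65° = 0.2679 / 0.9063 = 0.2956
true dip = arctan 0.2956 = 16.47°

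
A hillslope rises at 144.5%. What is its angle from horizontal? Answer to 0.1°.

55.3°

tan θ = 144.5/100 = 1.4450
θ = arctan(1.4450) = 55.32°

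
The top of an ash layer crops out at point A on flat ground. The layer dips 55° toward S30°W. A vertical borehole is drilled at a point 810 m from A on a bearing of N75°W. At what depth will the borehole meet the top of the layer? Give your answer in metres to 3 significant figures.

299 m

The hole lies 75° from the dip direction, so the down-dip offset is 810 × cos 75° = 209.64 m.
Depth = down-dip offset × tan(dip) = 209.64 × tan 55° = 209.64 × 1.4281
Depth = 299.40 m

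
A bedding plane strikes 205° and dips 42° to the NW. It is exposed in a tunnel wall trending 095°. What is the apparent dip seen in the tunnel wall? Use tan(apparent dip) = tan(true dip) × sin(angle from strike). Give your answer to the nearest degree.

40°

Angle between strike (205°) and section (095°): β = 70°.
tan α = tan 42° × sin 70° = 0.9004 × 0.9397 = 0.8461
apparent dip = arctan 0.8461 = 40.23°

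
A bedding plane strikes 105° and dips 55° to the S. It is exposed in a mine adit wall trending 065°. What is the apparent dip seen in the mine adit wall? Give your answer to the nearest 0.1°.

42.6°

The strike is 105° and the section trends 065°; the acute angle between them is β = 40°.
tan α = tan 55° × sin 40° = 1.4281 × 0.6428 = 0.9180
α = arctan(0.9180) = 42.55°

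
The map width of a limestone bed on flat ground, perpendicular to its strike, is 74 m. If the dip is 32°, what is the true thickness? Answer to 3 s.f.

True thickness t = w · sin(dip) = 74 × sin 32°
t = 74 × 0.5299 = 39.214 m

39.2 m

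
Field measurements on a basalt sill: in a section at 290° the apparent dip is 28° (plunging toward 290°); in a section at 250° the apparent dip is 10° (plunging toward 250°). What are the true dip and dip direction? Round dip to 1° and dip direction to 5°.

true dip 33°, dip direction 325°

Each apparent-dip line lies in the plane. As unit vectors (x east, y north, z up), v₁ plunges 28°→290° and v₂ plunges 10°→250°.
The plane normal is n = v₁ × v₂ ∝ (-0.211, 0.290, 0.559).
True dip = arccos(n_z / |n|) = arccos(0.8416) = 32.7°.
The horizontal component of n points toward azimuth atan2(n_x, n_y) = 324°, the dip direction.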